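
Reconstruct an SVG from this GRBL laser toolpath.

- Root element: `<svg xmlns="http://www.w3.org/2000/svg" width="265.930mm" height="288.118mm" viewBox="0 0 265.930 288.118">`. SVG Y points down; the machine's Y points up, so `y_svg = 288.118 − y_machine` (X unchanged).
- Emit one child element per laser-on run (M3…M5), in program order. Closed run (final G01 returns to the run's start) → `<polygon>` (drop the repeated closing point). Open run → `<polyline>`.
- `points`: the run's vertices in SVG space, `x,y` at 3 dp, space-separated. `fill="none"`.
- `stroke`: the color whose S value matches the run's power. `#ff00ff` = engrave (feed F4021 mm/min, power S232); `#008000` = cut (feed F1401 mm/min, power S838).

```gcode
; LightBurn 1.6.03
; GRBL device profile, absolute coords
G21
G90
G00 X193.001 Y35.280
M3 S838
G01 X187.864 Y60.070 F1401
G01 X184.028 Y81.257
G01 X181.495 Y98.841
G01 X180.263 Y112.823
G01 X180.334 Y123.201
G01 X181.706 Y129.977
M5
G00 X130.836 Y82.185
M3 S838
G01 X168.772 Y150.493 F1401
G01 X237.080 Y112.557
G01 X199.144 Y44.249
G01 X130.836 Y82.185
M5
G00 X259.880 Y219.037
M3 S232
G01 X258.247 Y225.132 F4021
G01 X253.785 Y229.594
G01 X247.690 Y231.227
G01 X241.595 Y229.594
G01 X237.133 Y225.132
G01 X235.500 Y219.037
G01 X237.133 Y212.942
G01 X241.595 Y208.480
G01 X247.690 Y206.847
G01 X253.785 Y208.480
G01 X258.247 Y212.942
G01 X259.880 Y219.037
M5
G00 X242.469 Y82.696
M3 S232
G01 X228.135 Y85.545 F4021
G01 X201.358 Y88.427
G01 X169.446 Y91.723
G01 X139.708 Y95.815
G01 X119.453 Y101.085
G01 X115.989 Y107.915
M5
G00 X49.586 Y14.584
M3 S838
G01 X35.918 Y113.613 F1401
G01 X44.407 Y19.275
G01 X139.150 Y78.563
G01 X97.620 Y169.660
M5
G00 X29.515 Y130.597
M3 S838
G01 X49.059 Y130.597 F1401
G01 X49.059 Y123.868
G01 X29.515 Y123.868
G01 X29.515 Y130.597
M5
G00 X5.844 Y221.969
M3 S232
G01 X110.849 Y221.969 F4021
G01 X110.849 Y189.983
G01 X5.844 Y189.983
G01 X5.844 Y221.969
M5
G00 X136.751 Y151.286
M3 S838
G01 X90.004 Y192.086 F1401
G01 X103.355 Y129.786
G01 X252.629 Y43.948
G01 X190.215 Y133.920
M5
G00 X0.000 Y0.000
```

<svg xmlns="http://www.w3.org/2000/svg" width="265.930mm" height="288.118mm" viewBox="0 0 265.930 288.118">
  <polyline points="193.001,252.838 187.864,228.048 184.028,206.861 181.495,189.277 180.263,175.295 180.334,164.917 181.706,158.141" fill="none" stroke="#008000"/>
  <polygon points="130.836,205.933 168.772,137.625 237.080,175.561 199.144,243.869" fill="none" stroke="#008000"/>
  <polygon points="259.880,69.081 258.247,62.986 253.785,58.524 247.690,56.891 241.595,58.524 237.133,62.986 235.500,69.081 237.133,75.176 241.595,79.638 247.690,81.271 253.785,79.638 258.247,75.176" fill="none" stroke="#ff00ff"/>
  <polyline points="242.469,205.422 228.135,202.573 201.358,199.691 169.446,196.395 139.708,192.303 119.453,187.033 115.989,180.203" fill="none" stroke="#ff00ff"/>
  <polyline points="49.586,273.534 35.918,174.505 44.407,268.843 139.150,209.555 97.620,118.458" fill="none" stroke="#008000"/>
  <polygon points="29.515,157.521 49.059,157.521 49.059,164.250 29.515,164.250" fill="none" stroke="#008000"/>
  <polygon points="5.844,66.149 110.849,66.149 110.849,98.135 5.844,98.135" fill="none" stroke="#ff00ff"/>
  <polyline points="136.751,136.832 90.004,96.032 103.355,158.332 252.629,244.170 190.215,154.198" fill="none" stroke="#008000"/>
</svg>

Machine Y-up, SVG Y-down with viewBox height 288.118, so y_svg = 288.118 − y_machine; X carries over.

Run 1: power S838 maps to stroke `#008000` (cut). The run is open, so emit a `<polyline>` with points (Y-flipped): 193.001,252.838 187.864,228.048 184.028,206.861 181.495,189.277 180.263,175.295 180.334,164.917 181.706,158.141.

Run 2: power S838 maps to stroke `#008000` (cut). The run returns to its start, so emit a `<polygon>` with points (Y-flipped): 130.836,205.933 168.772,137.625 237.080,175.561 199.144,243.869.

Run 3: power S232 maps to stroke `#ff00ff` (engrave). The run returns to its start, so emit a `<polygon>` with points (Y-flipped): 259.880,69.081 258.247,62.986 253.785,58.524 247.690,56.891 241.595,58.524 237.133,62.986 235.500,69.081 237.133,75.176 241.595,79.638 247.690,81.271 253.785,79.638 258.247,75.176.

Run 4: S232 ⇒ engrave layer `#ff00ff`. The run is open, so emit a `<polyline>` with points (Y-flipped): 242.469,205.422 228.135,202.573 201.358,199.691 169.446,196.395 139.708,192.303 119.453,187.033 115.989,180.203.

Run 5: the run's S838 means `#008000` (cut). The run is open, so emit a `<polyline>` with points (Y-flipped): 49.586,273.534 35.918,174.505 44.407,268.843 139.150,209.555 97.620,118.458.

Run 6: power S838 maps to stroke `#008000` (cut). The run returns to its start, so emit a `<polygon>` with points (Y-flipped): 29.515,157.521 49.059,157.521 49.059,164.250 29.515,164.250.

Run 7: S232 ⇒ engrave layer `#ff00ff`. The run returns to its start, so emit a `<polygon>` with points (Y-flipped): 5.844,66.149 110.849,66.149 110.849,98.135 5.844,98.135.

Run 8: power S838 maps to stroke `#008000` (cut). The run is open, so emit a `<polyline>` with points (Y-flipped): 136.751,136.832 90.004,96.032 103.355,158.332 252.629,244.170 190.215,154.198.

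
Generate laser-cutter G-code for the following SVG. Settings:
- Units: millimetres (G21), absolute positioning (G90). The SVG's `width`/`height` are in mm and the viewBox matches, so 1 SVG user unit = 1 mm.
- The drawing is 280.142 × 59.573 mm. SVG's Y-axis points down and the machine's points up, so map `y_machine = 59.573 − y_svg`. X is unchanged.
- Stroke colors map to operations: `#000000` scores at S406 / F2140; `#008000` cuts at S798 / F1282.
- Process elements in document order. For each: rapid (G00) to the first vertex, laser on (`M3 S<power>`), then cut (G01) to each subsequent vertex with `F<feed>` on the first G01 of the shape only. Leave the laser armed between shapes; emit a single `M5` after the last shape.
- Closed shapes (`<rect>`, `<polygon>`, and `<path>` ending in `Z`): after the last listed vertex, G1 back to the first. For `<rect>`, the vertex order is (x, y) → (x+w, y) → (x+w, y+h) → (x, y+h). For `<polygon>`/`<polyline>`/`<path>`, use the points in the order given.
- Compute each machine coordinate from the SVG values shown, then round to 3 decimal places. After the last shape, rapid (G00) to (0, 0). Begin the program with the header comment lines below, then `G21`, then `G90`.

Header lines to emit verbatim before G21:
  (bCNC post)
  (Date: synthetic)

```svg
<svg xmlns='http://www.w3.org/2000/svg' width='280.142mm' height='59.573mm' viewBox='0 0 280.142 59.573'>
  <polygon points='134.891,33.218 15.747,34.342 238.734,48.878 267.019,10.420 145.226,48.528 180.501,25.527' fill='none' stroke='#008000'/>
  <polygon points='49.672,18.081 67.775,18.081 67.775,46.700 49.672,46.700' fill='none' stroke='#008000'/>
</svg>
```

1 u = 1 mm; y_m = 59.573 − y.

[1] `<polygon>` closed polygon, #008000→cut S798 F1282: (134.891,26.355) → (15.747,25.231) → (238.734,10.695) → (267.019,49.153) → (145.226,11.045) → (180.501,34.046) → (134.891,26.355) (closed)

[2] `<polygon>` rectangle, #008000→cut S798 F1282: (49.672,41.492) → (67.775,41.492) → (67.775,12.873) → (49.672,12.873) → (49.672,41.492) (closed)

(bCNC post)
(Date: synthetic)
G21
G90
G00 X134.891 Y26.355
M3 S798
G01 X15.747 Y25.231 F1282
G01 X238.734 Y10.695
G01 X267.019 Y49.153
G01 X145.226 Y11.045
G01 X180.501 Y34.046
G01 X134.891 Y26.355
G00 X49.672 Y41.492
M3 S798
G01 X67.775 Y41.492 F1282
G01 X67.775 Y12.873
G01 X49.672 Y12.873
G01 X49.672 Y41.492
M5
G00 X0.000 Y0.000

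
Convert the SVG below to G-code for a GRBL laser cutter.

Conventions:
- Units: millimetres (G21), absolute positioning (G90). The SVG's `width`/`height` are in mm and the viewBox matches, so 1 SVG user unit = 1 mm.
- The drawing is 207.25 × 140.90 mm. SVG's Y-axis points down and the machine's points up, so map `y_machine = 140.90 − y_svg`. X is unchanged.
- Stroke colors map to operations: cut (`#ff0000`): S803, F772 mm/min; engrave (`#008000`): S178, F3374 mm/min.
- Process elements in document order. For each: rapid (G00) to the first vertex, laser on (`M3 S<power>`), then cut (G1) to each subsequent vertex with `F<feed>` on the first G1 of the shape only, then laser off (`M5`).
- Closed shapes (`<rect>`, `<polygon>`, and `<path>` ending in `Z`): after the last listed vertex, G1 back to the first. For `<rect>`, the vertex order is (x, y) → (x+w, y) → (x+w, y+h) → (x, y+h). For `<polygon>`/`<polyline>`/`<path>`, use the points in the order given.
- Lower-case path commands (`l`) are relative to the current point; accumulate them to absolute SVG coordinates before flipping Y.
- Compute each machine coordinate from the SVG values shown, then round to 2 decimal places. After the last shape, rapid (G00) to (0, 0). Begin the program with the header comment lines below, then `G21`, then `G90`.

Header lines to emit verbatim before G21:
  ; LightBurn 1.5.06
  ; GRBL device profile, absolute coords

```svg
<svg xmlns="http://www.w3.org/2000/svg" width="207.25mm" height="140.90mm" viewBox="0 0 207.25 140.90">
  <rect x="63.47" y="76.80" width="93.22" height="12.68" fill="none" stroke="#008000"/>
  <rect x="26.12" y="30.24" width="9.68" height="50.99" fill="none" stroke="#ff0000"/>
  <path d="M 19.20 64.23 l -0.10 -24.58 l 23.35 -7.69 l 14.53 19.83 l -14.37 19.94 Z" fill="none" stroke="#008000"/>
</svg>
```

viewBox `0 0 207.25 140.90` with mm width/height → 1 unit = 1 mm. Flip: y_m = 140.90 − y_svg.

**Shape 1** — `<rect>` rectangle, stroke `#008000` → engrave (S178, F3374). Machine vertices: (63.47,64.10) → (156.69,64.10) → (156.69,51.42) → (63.47,51.42) → (63.47,64.10). Closed: final G1 returns to the first vertex.

**Shape 2** — `<rect>` rectangle, stroke `#ff0000` → cut (S803, F772). Machine vertices: (26.12,110.66) → (35.80,110.66) → (35.80,59.67) → (26.12,59.67) → (26.12,110.66). Closed: final G1 returns to the first vertex.

**Shape 3** — `<path>` regular polygon, stroke `#008000` → engrave (S178, F3374). Machine vertices: (19.20,76.67) → (19.10,101.25) → (42.45,108.94) → (56.98,89.11) → (42.61,69.17) → (19.20,76.67). Closed: final G1 returns to the first vertex.

; LightBurn 1.5.06
; GRBL device profile, absolute coords
G21
G90
G00 X63.47 Y64.10
M3 S178
G1 X156.69 Y64.10 F3374
G1 X156.69 Y51.42
G1 X63.47 Y51.42
G1 X63.47 Y64.10
M5
G00 X26.12 Y110.66
M3 S803
G1 X35.80 Y110.66 F772
G1 X35.80 Y59.67
G1 X26.12 Y59.67
G1 X26.12 Y110.66
M5
G00 X19.20 Y76.67
M3 S178
G1 X19.10 Y101.25 F3374
G1 X42.45 Y108.94
G1 X56.98 Y89.11
G1 X42.61 Y69.17
G1 X19.20 Y76.67
M5
G00 X0.00 Y0.00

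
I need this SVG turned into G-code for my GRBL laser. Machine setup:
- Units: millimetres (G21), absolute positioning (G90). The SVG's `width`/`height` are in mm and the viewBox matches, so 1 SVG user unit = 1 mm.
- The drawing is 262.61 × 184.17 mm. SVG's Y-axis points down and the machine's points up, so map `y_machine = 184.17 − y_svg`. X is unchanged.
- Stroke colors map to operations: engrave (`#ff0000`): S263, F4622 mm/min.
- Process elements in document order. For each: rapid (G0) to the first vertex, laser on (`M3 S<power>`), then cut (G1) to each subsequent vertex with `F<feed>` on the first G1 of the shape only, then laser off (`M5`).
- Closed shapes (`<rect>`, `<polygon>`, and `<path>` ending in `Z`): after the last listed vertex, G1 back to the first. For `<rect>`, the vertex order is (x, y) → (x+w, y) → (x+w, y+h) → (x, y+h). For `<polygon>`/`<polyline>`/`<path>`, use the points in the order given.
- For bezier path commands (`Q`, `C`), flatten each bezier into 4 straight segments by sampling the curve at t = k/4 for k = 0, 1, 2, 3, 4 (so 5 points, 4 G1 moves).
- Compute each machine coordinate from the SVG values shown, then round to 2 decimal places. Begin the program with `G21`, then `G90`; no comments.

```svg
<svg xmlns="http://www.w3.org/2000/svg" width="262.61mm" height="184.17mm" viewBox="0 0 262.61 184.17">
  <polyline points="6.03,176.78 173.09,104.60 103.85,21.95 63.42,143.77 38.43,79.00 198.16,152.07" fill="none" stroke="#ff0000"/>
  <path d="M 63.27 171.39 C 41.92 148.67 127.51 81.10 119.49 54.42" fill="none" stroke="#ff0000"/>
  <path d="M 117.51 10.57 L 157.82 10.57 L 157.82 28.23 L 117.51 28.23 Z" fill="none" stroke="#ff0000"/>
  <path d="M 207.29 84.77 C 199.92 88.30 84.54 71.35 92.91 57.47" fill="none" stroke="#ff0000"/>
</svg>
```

Since the viewBox matches the mm dimensions, user units are millimetres directly. The only transform is the Y-flip y_m = 184.17 − y_svg.

Shape 1 is a open polyline drawn with `<polyline>`. Its stroke #ff0000 means engrave at S263, F4622. After flipping Y the toolpath is (6.03,7.39) → (173.09,79.57) → (103.85,162.22) → (63.42,40.40) → (38.43,105.17) → (198.16,32.10).

Shape 2 is a cubic bezier drawn with `<path>`. Its stroke #ff0000 means engrave at S263, F4622. After flipping Y the toolpath is (63.27,12.78) → (64.18,36.89) → (86.38,69.78) → (111.09,103.41) → (119.49,129.75).

Shape 3 is a rectangle drawn with `<path>`. Its stroke #ff0000 means engrave at S263, F4622. After flipping Y the toolpath is (117.51,173.60) → (157.82,173.60) → (157.82,155.94) → (117.51,155.94) → (117.51,173.60), returning to the start.

Shape 4 is a cubic bezier drawn with `<path>`. Its stroke #ff0000 means engrave at S263, F4622. After flipping Y the toolpath is (207.29,99.40) → (185.13,100.22) → (144.20,106.52) → (106.21,116.08) → (92.91,126.70).

G21
G90
G0 X6.03 Y7.39
M3 S263
G1 X173.09 Y79.57 F4622
G1 X103.85 Y162.22
G1 X63.42 Y40.40
G1 X38.43 Y105.17
G1 X198.16 Y32.10
M5
G0 X63.27 Y12.78
M3 S263
G1 X64.18 Y36.89 F4622
G1 X86.38 Y69.78
G1 X111.09 Y103.41
G1 X119.49 Y129.75
M5
G0 X117.51 Y173.60
M3 S263
G1 X157.82 Y173.60 F4622
G1 X157.82 Y155.94
G1 X117.51 Y155.94
G1 X117.51 Y173.60
M5
G0 X207.29 Y99.40
M3 S263
G1 X185.13 Y100.22 F4622
G1 X144.20 Y106.52
G1 X106.21 Y116.08
G1 X92.91 Y126.70
M5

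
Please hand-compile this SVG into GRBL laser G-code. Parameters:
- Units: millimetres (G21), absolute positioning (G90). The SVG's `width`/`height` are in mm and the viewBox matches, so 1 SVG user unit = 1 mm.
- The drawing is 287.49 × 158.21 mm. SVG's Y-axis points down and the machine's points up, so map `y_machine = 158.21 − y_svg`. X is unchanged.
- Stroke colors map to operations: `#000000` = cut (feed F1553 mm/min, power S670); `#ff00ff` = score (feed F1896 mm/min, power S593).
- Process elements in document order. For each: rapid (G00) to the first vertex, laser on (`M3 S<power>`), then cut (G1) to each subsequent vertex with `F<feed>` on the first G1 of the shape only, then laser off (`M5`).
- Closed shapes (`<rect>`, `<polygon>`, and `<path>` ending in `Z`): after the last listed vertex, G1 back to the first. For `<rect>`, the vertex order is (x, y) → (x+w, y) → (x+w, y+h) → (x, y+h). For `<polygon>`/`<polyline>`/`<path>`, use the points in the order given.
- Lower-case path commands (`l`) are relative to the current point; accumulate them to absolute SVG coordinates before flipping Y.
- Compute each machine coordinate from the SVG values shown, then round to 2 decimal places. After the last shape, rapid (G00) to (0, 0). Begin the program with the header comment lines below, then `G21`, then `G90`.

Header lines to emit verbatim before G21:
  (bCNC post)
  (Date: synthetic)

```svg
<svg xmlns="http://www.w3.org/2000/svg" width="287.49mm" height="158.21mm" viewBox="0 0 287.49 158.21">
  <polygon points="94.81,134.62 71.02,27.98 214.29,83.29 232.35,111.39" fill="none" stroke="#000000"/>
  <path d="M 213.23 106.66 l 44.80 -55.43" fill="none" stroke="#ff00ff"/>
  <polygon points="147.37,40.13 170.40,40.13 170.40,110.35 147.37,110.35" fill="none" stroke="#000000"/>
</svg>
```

(bCNC post)
(Date: synthetic)
G21
G90
G00 X94.81 Y23.59
M3 S670
G1 X71.02 Y130.23 F1553
G1 X214.29 Y74.92
G1 X232.35 Y46.82
G1 X94.81 Y23.59
M5
G00 X213.23 Y51.55
M3 S593
G1 X258.03 Y106.98 F1896
M5
G00 X147.37 Y118.08
M3 S670
G1 X170.40 Y118.08 F1553
G1 X170.40 Y47.86
G1 X147.37 Y47.86
G1 X147.37 Y118.08
M5
G00 X0.00 Y0.00

viewBox `0 0 287.49 158.21` with mm width/height → 1 unit = 1 mm. Flip: y_m = 158.21 − y_svg.

**Shape 1** — `<polygon>` closed polygon, stroke `#000000` → cut (S670, F1553). Machine vertices: (94.81,23.59) → (71.02,130.23) → (214.29,74.92) → (232.35,46.82) → (94.81,23.59). Closed: final G1 returns to the first vertex.

**Shape 2** — `<path>` line segment, stroke `#ff00ff` → score (S593, F1896). Machine vertices: (213.23,51.55) → (258.03,106.98). Open path.

**Shape 3** — `<polygon>` rectangle, stroke `#000000` → cut (S670, F1553). Machine vertices: (147.37,118.08) → (170.40,118.08) → (170.40,47.86) → (147.37,47.86) → (147.37,118.08). Closed: final G1 returns to the first vertex.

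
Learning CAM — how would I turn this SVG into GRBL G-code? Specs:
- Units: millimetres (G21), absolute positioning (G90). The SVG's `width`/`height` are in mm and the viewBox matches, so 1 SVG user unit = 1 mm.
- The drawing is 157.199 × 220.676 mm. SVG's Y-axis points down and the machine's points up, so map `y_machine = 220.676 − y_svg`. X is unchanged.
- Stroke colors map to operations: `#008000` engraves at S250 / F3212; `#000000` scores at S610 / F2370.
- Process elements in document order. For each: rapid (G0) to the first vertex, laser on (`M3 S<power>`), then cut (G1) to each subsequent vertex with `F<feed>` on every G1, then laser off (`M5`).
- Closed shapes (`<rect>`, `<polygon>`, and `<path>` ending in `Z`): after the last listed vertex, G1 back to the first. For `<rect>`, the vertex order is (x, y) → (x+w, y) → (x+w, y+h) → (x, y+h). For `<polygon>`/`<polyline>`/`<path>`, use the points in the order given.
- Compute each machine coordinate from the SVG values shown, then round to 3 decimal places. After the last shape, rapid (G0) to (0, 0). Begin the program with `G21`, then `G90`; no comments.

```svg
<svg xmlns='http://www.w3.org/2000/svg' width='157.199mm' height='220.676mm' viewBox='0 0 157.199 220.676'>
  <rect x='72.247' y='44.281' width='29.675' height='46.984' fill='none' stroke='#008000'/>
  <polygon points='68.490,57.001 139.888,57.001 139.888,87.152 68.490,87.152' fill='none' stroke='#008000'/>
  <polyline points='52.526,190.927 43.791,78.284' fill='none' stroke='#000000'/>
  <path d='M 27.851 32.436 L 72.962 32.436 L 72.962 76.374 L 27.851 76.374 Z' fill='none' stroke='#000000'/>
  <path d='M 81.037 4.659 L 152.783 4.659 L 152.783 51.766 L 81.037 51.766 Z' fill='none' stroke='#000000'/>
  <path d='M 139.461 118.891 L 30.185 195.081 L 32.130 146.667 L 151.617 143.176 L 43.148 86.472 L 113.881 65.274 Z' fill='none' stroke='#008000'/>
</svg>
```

1 u = 1 mm; y_m = 220.676 − y.

[1] `<rect>` rectangle, #008000→engrave S250 F3212: (72.247,176.395) → (101.922,176.395) → (101.922,129.411) → (72.247,129.411) → (72.247,176.395) (closed)

[2] `<polygon>` rectangle, #008000→engrave S250 F3212: (68.490,163.675) → (139.888,163.675) → (139.888,133.524) → (68.490,133.524) → (68.490,163.675) (closed)

[3] `<polyline>` line segment, #000000→score S610 F2370: (52.526,29.749) → (43.791,142.392)

[4] `<path>` rectangle, #000000→score S610 F2370: (27.851,188.240) → (72.962,188.240) → (72.962,144.302) → (27.851,144.302) → (27.851,188.240) (closed)

[5] `<path>` rectangle, #000000→score S610 F2370: (81.037,216.017) → (152.783,216.017) → (152.783,168.910) → (81.037,168.910) → (81.037,216.017) (closed)

[6] `<path>` closed polygon, #008000→engrave S250 F3212: (139.461,101.785) → (30.185,25.595) → (32.130,74.009) → (151.617,77.500) → (43.148,134.204) → (113.881,155.402) → (139.461,101.785) (closed)

G21
G90
G0 X72.247 Y176.395
M3 S250
G1 X101.922 Y176.395 F3212
G1 X101.922 Y129.411 F3212
G1 X72.247 Y129.411 F3212
G1 X72.247 Y176.395 F3212
M5
G0 X68.490 Y163.675
M3 S250
G1 X139.888 Y163.675 F3212
G1 X139.888 Y133.524 F3212
G1 X68.490 Y133.524 F3212
G1 X68.490 Y163.675 F3212
M5
G0 X52.526 Y29.749
M3 S610
G1 X43.791 Y142.392 F2370
M5
G0 X27.851 Y188.240
M3 S610
G1 X72.962 Y188.240 F2370
G1 X72.962 Y144.302 F2370
G1 X27.851 Y144.302 F2370
G1 X27.851 Y188.240 F2370
M5
G0 X81.037 Y216.017
M3 S610
G1 X152.783 Y216.017 F2370
G1 X152.783 Y168.910 F2370
G1 X81.037 Y168.910 F2370
G1 X81.037 Y216.017 F2370
M5
G0 X139.461 Y101.785
M3 S250
G1 X30.185 Y25.595 F3212
G1 X32.130 Y74.009 F3212
G1 X151.617 Y77.500 F3212
G1 X43.148 Y134.204 F3212
G1 X113.881 Y155.402 F3212
G1 X139.461 Y101.785 F3212
M5
G0 X0.000 Y0.000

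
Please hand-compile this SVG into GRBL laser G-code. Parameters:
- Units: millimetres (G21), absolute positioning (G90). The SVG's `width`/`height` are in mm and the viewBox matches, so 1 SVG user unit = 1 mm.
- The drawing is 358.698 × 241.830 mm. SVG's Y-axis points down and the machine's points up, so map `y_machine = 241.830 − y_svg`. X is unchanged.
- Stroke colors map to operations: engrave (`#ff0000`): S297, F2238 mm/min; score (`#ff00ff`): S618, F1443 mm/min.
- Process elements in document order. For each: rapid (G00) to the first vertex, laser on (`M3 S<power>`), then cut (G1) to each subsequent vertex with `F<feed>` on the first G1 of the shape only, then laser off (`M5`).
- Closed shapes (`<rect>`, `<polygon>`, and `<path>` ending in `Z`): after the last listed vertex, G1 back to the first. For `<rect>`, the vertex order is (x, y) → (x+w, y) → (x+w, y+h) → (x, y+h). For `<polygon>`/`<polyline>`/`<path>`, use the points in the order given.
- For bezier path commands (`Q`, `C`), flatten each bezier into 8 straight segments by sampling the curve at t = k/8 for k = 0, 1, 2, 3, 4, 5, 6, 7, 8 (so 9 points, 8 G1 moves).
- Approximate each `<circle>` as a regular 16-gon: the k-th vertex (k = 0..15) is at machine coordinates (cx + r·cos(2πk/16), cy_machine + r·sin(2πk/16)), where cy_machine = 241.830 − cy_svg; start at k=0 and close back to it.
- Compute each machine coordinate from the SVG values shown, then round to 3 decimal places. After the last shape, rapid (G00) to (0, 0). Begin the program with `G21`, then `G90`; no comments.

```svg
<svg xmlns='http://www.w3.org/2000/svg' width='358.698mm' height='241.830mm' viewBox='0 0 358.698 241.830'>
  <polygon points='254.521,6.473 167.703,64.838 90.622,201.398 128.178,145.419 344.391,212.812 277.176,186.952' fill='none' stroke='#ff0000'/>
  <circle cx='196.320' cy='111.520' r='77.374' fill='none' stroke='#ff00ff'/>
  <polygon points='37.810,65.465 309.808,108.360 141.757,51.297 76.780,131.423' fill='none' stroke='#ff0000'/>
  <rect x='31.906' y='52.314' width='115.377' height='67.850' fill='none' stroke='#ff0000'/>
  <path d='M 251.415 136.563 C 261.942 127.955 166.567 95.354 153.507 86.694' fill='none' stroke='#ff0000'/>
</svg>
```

Since the viewBox matches the mm dimensions, user units are millimetres directly. The only transform is the Y-flip y_m = 241.830 − y_svg.

Shape 1 is a closed polygon drawn with `<polygon>`. Its stroke #ff0000 means engrave at S297, F2238. After flipping Y the toolpath is (254.521,235.357) → (167.703,176.992) → (90.622,40.432) → (128.178,96.411) → (344.391,29.018) → (277.176,54.878) → (254.521,235.357), returning to the start.

Shape 2 is a circle drawn with `<circle>`. Its stroke #ff00ff means score at S618, F1443. After flipping Y the toolpath is (273.694,130.310) → (267.804,159.920) → (251.032,185.022) → (225.930,201.794) → (196.320,207.684) → (166.710,201.794) → (141.608,185.022) → (124.836,159.920) → (118.946,130.310) → (124.836,100.700) → (141.608,75.598) → (166.710,58.826) → (196.320,52.936) → (225.930,58.826) → (251.032,75.598) → (267.804,100.700) → (273.694,130.310), returning to the start.

Shape 3 is a closed polygon drawn with `<polygon>`. Its stroke #ff0000 means engrave at S297, F2238. After flipping Y the toolpath is (37.810,176.365) → (309.808,133.470) → (141.757,190.533) → (76.780,110.407) → (37.810,176.365), returning to the start.

Shape 4 is a rectangle drawn with `<rect>`. Its stroke #ff0000 means engrave at S297, F2238. After flipping Y the toolpath is (31.906,189.516) → (147.283,189.516) → (147.283,121.666) → (31.906,121.666) → (31.906,189.516), returning to the start.

Shape 5 is a cubic bezier drawn with `<path>`. Its stroke #ff0000 means engrave at S297, F2238. After flipping Y the toolpath is (251.415,105.267) → (250.766,109.526) → (242.395,115.473) → (228.506,122.545) → (211.306,130.182) → (193.001,137.821) → (175.795,144.901) → (161.895,150.860) → (153.507,155.136).

G21
G90
G00 X254.521 Y235.357
M3 S297
G1 X167.703 Y176.992 F2238
G1 X90.622 Y40.432
G1 X128.178 Y96.411
G1 X344.391 Y29.018
G1 X277.176 Y54.878
G1 X254.521 Y235.357
M5
G00 X273.694 Y130.310
M3 S618
G1 X267.804 Y159.920 F1443
G1 X251.032 Y185.022
G1 X225.930 Y201.794
G1 X196.320 Y207.684
G1 X166.710 Y201.794
G1 X141.608 Y185.022
G1 X124.836 Y159.920
G1 X118.946 Y130.310
G1 X124.836 Y100.700
G1 X141.608 Y75.598
G1 X166.710 Y58.826
G1 X196.320 Y52.936
G1 X225.930 Y58.826
G1 X251.032 Y75.598
G1 X267.804 Y100.700
G1 X273.694 Y130.310
M5
G00 X37.810 Y176.365
M3 S297
G1 X309.808 Y133.470 F2238
G1 X141.757 Y190.533
G1 X76.780 Y110.407
G1 X37.810 Y176.365
M5
G00 X31.906 Y189.516
M3 S297
G1 X147.283 Y189.516 F2238
G1 X147.283 Y121.666
G1 X31.906 Y121.666
G1 X31.906 Y189.516
M5
G00 X251.415 Y105.267
M3 S297
G1 X250.766 Y109.526 F2238
G1 X242.395 Y115.473
G1 X228.506 Y122.545
G1 X211.306 Y130.182
G1 X193.001 Y137.821
G1 X175.795 Y144.901
G1 X161.895 Y150.860
G1 X153.507 Y155.136
M5
G00 X0.000 Y0.000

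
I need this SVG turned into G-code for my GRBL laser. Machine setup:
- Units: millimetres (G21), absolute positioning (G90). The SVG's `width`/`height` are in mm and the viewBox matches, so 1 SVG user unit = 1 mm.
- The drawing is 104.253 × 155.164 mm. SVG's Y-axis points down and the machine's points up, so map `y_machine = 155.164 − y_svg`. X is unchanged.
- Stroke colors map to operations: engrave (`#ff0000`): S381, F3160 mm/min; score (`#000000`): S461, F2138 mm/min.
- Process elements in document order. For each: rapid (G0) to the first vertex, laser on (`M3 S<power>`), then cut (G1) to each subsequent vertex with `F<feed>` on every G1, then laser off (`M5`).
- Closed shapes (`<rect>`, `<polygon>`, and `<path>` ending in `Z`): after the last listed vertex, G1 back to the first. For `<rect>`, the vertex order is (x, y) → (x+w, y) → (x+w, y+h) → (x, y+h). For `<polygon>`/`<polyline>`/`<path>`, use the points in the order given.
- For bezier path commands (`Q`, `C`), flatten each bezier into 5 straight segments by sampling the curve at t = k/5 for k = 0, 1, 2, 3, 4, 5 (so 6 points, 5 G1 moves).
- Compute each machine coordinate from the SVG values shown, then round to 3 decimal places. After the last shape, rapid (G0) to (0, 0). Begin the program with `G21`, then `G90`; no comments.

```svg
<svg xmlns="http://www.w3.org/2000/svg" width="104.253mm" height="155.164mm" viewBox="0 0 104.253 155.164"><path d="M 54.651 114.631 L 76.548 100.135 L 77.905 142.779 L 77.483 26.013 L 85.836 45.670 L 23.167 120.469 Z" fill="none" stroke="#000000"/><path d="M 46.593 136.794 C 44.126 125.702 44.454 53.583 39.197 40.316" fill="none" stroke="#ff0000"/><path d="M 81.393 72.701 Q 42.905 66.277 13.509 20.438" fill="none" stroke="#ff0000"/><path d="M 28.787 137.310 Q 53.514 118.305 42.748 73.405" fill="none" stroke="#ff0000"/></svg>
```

1 u = 1 mm; y_m = 155.164 − y.

[1] `<path>` closed polygon, #000000→score S461 F2138: (54.651,40.533) → (76.548,55.029) → (77.905,12.385) → (77.483,129.151) → (85.836,109.494) → (23.167,34.695) → (54.651,40.533) (closed)

[2] `<path>` cubic bezier, #ff0000→engrave S381 F3160: (46.593,18.370) → (45.381,31.389) → (44.438,53.301) → (43.361,78.351) → (41.748,100.785) → (39.197,114.848)

[3] `<path>` quadratic bezier, #ff0000→engrave S381 F3160: (81.393,82.463) → (66.361,86.609) → (52.057,93.909) → (38.481,104.361) → (25.631,117.967) → (13.509,134.726)

[4] `<path>` quadratic bezier, #ff0000→engrave S381 F3160: (28.787,17.854) → (37.258,26.492) → (42.890,37.201) → (45.682,49.982) → (45.635,64.835) → (42.748,81.759)

G21
G90
G0 X54.651 Y40.533
M3 S461
G1 X76.548 Y55.029 F2138
G1 X77.905 Y12.385 F2138
G1 X77.483 Y129.151 F2138
G1 X85.836 Y109.494 F2138
G1 X23.167 Y34.695 F2138
G1 X54.651 Y40.533 F2138
M5
G0 X46.593 Y18.370
M3 S381
G1 X45.381 Y31.389 F3160
G1 X44.438 Y53.301 F3160
G1 X43.361 Y78.351 F3160
G1 X41.748 Y100.785 F3160
G1 X39.197 Y114.848 F3160
M5
G0 X81.393 Y82.463
M3 S381
G1 X66.361 Y86.609 F3160
G1 X52.057 Y93.909 F3160
G1 X38.481 Y104.361 F3160
G1 X25.631 Y117.967 F3160
G1 X13.509 Y134.726 F3160
M5
G0 X28.787 Y17.854
M3 S381
G1 X37.258 Y26.492 F3160
G1 X42.890 Y37.201 F3160
G1 X45.682 Y49.982 F3160
G1 X45.635 Y64.835 F3160
G1 X42.748 Y81.759 F3160
M5
G0 X0.000 Y0.000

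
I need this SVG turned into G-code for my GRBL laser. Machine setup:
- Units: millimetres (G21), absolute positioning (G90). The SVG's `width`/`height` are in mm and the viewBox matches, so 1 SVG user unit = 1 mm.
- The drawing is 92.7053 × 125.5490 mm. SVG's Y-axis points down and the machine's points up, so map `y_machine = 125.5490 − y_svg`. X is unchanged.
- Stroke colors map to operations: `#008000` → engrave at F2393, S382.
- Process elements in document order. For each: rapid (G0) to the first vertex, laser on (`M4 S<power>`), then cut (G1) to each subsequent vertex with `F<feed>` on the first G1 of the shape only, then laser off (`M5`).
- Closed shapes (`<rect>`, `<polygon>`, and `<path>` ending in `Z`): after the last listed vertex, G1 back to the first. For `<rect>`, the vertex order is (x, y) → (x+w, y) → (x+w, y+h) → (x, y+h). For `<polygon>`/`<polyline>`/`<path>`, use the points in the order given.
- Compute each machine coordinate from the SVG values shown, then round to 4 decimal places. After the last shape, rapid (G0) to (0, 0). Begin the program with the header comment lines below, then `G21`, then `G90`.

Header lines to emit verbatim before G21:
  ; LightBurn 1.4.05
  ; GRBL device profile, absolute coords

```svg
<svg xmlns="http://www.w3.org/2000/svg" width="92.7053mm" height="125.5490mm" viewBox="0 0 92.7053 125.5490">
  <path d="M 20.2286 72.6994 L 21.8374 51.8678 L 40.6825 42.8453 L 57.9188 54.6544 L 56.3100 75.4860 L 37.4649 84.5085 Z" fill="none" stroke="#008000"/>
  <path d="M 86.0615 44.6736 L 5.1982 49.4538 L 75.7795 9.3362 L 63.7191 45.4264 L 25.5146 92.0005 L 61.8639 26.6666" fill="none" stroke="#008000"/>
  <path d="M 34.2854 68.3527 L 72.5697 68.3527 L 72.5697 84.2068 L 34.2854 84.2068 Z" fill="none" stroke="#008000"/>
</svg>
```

; LightBurn 1.4.05
; GRBL device profile, absolute coords
G21
G90
G0 X20.2286 Y52.8496
M4 S382
G1 X21.8374 Y73.6812 F2393
G1 X40.6825 Y82.7037
G1 X57.9188 Y70.8946
G1 X56.3100 Y50.0630
G1 X37.4649 Y41.0405
G1 X20.2286 Y52.8496
M5
G0 X86.0615 Y80.8754
M4 S382
G1 X5.1982 Y76.0952 F2393
G1 X75.7795 Y116.2128
G1 X63.7191 Y80.1226
G1 X25.5146 Y33.5485
G1 X61.8639 Y98.8824
M5
G0 X34.2854 Y57.1963
M4 S382
G1 X72.5697 Y57.1963 F2393
G1 X72.5697 Y41.3422
G1 X34.2854 Y41.3422
G1 X34.2854 Y57.1963
M5
G0 X0.0000 Y0.0000

viewBox `0 0 92.7053 125.5490` with mm width/height → 1 unit = 1 mm. Flip: y_m = 125.5490 − y_svg.

**Shape 1** — `<path>` regular polygon, stroke `#008000` → engrave (S382, F2393). Machine vertices: (20.2286,52.8496) → (21.8374,73.6812) → (40.6825,82.7037) → (57.9188,70.8946) → (56.3100,50.0630) → (37.4649,41.0405) → (20.2286,52.8496). Closed: final G1 returns to the first vertex.

**Shape 2** — `<path>` open polyline, stroke `#008000` → engrave (S382, F2393). Machine vertices: (86.0615,80.8754) → (5.1982,76.0952) → (75.7795,116.2128) → (63.7191,80.1226) → (25.5146,33.5485) → (61.8639,98.8824). Open path.

**Shape 3** — `<path>` rectangle, stroke `#008000` → engrave (S382, F2393). Machine vertices: (34.2854,57.1963) → (72.5697,57.1963) → (72.5697,41.3422) → (34.2854,41.3422) → (34.2854,57.1963). Closed: final G1 returns to the first vertex.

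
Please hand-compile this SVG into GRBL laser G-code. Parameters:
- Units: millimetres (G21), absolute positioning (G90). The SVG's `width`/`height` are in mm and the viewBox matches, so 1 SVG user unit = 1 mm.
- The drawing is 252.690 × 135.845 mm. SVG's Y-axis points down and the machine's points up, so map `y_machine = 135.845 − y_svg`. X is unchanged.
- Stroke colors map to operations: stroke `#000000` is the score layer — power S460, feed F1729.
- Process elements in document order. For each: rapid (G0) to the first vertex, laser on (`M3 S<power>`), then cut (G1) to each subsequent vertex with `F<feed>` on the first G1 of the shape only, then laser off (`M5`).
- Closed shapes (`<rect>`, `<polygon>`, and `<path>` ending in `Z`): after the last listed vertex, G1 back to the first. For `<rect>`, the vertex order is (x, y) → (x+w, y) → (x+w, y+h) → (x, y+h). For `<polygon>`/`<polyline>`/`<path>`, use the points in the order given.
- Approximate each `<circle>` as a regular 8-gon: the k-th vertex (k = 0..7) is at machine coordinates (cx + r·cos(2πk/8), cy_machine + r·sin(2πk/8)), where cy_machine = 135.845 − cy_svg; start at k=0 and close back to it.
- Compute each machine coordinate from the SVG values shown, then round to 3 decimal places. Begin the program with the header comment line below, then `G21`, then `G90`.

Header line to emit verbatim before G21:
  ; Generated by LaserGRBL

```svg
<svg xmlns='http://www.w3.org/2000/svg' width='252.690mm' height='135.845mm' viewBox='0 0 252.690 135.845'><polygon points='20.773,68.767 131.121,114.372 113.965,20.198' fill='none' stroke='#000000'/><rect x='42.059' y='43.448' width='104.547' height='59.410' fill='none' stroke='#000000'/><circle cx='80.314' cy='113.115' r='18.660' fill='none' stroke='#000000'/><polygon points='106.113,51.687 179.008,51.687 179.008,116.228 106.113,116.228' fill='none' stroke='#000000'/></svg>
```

1 u = 1 mm; y_m = 135.845 − y.

[1] `<polygon>` closed polygon, #000000→score S460 F1729: (20.773,67.078) → (131.121,21.473) → (113.965,115.647) → (20.773,67.078) (closed)

[2] `<rect>` rectangle, #000000→score S460 F1729: (42.059,92.397) → (146.606,92.397) → (146.606,32.987) → (42.059,32.987) → (42.059,92.397) (closed)

[3] `<circle>` circle, #000000→score S460 F1729: (98.974,22.730) → (93.509,35.925) → (80.314,41.390) → (67.119,35.925) → (61.654,22.730) → (67.119,9.535) → (80.314,4.070) → (93.509,9.535) → (98.974,22.730) (closed)

[4] `<polygon>` rectangle, #000000→score S460 F1729: (106.113,84.158) → (179.008,84.158) → (179.008,19.617) → (106.113,19.617) → (106.113,84.158) (closed)

; Generated by LaserGRBL
G21
G90
G0 X20.773 Y67.078
M3 S460
G1 X131.121 Y21.473 F1729
G1 X113.965 Y115.647
G1 X20.773 Y67.078
M5
G0 X42.059 Y92.397
M3 S460
G1 X146.606 Y92.397 F1729
G1 X146.606 Y32.987
G1 X42.059 Y32.987
G1 X42.059 Y92.397
M5
G0 X98.974 Y22.730
M3 S460
G1 X93.509 Y35.925 F1729
G1 X80.314 Y41.390
G1 X67.119 Y35.925
G1 X61.654 Y22.730
G1 X67.119 Y9.535
G1 X80.314 Y4.070
G1 X93.509 Y9.535
G1 X98.974 Y22.730
M5
G0 X106.113 Y84.158
M3 S460
G1 X179.008 Y84.158 F1729
G1 X179.008 Y19.617
G1 X106.113 Y19.617
G1 X106.113 Y84.158
M5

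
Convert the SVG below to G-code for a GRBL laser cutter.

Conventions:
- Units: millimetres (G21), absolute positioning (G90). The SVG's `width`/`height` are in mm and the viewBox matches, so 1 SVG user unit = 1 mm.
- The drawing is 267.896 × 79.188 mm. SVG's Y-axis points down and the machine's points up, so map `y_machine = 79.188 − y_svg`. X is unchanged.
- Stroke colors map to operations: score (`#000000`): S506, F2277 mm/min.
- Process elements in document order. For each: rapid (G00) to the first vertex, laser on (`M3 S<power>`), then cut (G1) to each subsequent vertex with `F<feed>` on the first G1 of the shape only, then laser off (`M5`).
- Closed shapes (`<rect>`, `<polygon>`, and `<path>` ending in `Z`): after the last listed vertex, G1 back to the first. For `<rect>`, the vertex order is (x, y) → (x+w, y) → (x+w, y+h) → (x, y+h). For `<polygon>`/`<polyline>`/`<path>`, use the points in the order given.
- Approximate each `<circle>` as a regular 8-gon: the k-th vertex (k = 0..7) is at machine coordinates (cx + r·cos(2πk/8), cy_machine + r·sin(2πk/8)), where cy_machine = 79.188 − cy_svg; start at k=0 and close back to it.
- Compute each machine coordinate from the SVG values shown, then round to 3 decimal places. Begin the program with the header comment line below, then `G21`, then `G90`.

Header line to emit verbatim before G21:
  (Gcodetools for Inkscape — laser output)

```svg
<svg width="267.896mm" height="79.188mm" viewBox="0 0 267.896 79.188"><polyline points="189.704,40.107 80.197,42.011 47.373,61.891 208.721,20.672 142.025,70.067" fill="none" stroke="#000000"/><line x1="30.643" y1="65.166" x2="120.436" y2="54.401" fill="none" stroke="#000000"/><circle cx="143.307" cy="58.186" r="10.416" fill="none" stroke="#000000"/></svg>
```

Since the viewBox matches the mm dimensions, user units are millimetres directly. The only transform is the Y-flip y_m = 79.188 − y_svg.

Shape 1 is a open polyline drawn with `<polyline>`. Its stroke #000000 means score at S506, F2277. After flipping Y the toolpath is (189.704,39.081) → (80.197,37.177) → (47.373,17.297) → (208.721,58.516) → (142.025,9.121).

Shape 2 is a line segment drawn with `<line>`. Its stroke #000000 means score at S506, F2277. After flipping Y the toolpath is (30.643,14.022) → (120.436,24.787).

Shape 3 is a circle drawn with `<circle>`. Its stroke #000000 means score at S506, F2277. After flipping Y the toolpath is (153.723,21.002) → (150.672,28.367) → (143.307,31.418) → (135.942,28.367) → (132.891,21.002) → (135.942,13.637) → (143.307,10.586) → (150.672,13.637) → (153.723,21.002), returning to the start.

(Gcodetools for Inkscape — laser output)
G21
G90
G00 X189.704 Y39.081
M3 S506
G1 X80.197 Y37.177 F2277
G1 X47.373 Y17.297
G1 X208.721 Y58.516
G1 X142.025 Y9.121
M5
G00 X30.643 Y14.022
M3 S506
G1 X120.436 Y24.787 F2277
M5
G00 X153.723 Y21.002
M3 S506
G1 X150.672 Y28.367 F2277
G1 X143.307 Y31.418
G1 X135.942 Y28.367
G1 X132.891 Y21.002
G1 X135.942 Y13.637
G1 X143.307 Y10.586
G1 X150.672 Y13.637
G1 X153.723 Y21.002
M5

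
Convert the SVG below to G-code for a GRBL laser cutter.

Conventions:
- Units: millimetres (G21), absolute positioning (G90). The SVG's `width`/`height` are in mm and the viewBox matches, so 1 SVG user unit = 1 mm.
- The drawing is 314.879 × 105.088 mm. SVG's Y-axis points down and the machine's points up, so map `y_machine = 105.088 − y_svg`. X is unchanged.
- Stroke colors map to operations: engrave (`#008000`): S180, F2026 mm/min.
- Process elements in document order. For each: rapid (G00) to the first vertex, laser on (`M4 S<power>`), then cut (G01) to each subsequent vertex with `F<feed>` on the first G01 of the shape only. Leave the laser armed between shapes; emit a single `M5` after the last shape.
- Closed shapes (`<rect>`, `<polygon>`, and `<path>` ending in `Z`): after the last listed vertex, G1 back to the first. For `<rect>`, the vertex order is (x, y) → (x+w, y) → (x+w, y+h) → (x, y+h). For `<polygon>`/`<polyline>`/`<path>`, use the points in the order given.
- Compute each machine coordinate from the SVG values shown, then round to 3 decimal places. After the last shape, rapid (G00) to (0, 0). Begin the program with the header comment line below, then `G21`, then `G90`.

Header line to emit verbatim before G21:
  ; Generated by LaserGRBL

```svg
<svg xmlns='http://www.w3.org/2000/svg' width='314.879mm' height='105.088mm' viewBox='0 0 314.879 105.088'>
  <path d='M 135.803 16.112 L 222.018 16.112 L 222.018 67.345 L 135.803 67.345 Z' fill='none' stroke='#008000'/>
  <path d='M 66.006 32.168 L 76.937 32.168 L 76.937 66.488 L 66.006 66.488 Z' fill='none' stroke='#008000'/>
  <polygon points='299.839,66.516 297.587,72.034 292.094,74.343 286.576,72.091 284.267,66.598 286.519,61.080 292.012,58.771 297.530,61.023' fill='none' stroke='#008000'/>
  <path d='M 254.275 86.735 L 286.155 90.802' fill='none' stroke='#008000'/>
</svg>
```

; Generated by LaserGRBL
G21
G90
G00 X135.803 Y88.976
M4 S180
G01 X222.018 Y88.976 F2026
G01 X222.018 Y37.743
G01 X135.803 Y37.743
G01 X135.803 Y88.976
G00 X66.006 Y72.920
M4 S180
G01 X76.937 Y72.920 F2026
G01 X76.937 Y38.600
G01 X66.006 Y38.600
G01 X66.006 Y72.920
G00 X299.839 Y38.572
M4 S180
G01 X297.587 Y33.054 F2026
G01 X292.094 Y30.745
G01 X286.576 Y32.997
G01 X284.267 Y38.490
G01 X286.519 Y44.008
G01 X292.012 Y46.317
G01 X297.530 Y44.065
G01 X299.839 Y38.572
G00 X254.275 Y18.353
M4 S180
G01 X286.155 Y14.286 F2026
M5
G00 X0.000 Y0.000

1 u = 1 mm; y_m = 105.088 − y.

[1] `<path>` rectangle, #008000→engrave S180 F2026: (135.803,88.976) → (222.018,88.976) → (222.018,37.743) → (135.803,37.743) → (135.803,88.976) (closed)

[2] `<path>` rectangle, #008000→engrave S180 F2026: (66.006,72.920) → (76.937,72.920) → (76.937,38.600) → (66.006,38.600) → (66.006,72.920) (closed)

[3] `<polygon>` regular polygon, #008000→engrave S180 F2026: (299.839,38.572) → (297.587,33.054) → (292.094,30.745) → (286.576,32.997) → (284.267,38.490) → (286.519,44.008) → (292.012,46.317) → (297.530,44.065) → (299.839,38.572) (closed)

[4] `<path>` line segment, #008000→engrave S180 F2026: (254.275,18.353) → (286.155,14.286)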